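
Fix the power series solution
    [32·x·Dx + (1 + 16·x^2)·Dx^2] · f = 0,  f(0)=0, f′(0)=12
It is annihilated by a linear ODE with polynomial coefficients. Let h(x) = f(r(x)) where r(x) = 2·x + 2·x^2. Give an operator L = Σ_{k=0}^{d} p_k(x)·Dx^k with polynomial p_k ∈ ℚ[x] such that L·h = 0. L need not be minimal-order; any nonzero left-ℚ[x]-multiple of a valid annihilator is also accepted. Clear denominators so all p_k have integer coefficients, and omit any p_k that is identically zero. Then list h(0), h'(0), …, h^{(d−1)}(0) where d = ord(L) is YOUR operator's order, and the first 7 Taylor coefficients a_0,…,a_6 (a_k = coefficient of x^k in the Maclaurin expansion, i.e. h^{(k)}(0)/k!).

f: a_k = 0, 12, 0, -64, 0, 3072/5, 0, …
h₀=f(r): pull back L_f along r ⇒ L₀.
L = (-2 + 128·x + 512·x^2 + 768·x^3 + 384·x^4)·Dx + (1 + 2·x + 64·x^2 + 256·x^3 + 320·x^4 + 128·x^5)·Dx^2  (order 2).
h: a_k = 0, 24, 24, -512, -1536, 90624/5, 97792, …
ICs: h(0) = 0, h′(0) = 24.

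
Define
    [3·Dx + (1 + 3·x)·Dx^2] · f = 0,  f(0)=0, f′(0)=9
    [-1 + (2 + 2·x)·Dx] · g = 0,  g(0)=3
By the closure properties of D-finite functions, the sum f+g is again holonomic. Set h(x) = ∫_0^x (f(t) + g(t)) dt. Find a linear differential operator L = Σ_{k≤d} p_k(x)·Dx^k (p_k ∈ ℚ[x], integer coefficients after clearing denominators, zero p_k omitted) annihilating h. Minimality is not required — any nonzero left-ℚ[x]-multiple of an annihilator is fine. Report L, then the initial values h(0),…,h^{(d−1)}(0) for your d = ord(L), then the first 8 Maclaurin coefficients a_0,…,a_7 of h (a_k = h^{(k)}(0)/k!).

f: a_k = 0, 9, -27/2, 27, -243/4, 729/5, -729/2, 6561/7, …
g: a_k = 3, 3/2, -3/8, 3/16, -15/128, 21/256, -63/1024, 99/2048, …
f+g: L₀ = lclm(L_f,L_g), ord ≤ 2+1.
Integrate: L := L₀·Dx.
L = (27 + 9·x)·Dx^2 + (69 + 126·x + 45·x^2)·Dx^3 + (10 + 46·x + 54·x^2 + 18·x^3)·Dx^4  (order 4).
h: a_k = 0, 3, 21/4, -37/8, 435/64, -7791/640, 62243/2560, -373311/7168, …
ICs: h(0) = 0, h′(0) = 3, h′′(0) = 21/2, h′′′(0) = -111/4.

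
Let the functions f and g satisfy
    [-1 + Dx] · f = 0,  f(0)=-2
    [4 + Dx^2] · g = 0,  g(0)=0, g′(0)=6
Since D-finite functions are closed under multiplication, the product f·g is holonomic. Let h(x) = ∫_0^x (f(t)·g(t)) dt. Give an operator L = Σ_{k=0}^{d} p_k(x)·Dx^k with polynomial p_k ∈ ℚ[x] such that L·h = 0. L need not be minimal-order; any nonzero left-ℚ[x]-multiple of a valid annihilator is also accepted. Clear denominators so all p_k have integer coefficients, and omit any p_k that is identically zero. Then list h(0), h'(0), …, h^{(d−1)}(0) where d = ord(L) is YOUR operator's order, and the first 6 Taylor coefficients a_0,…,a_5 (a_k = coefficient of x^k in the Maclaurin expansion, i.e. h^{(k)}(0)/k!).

f: a_k = -2, -2, -1, -1/3, -1/12, -1/60, …
g: a_k = 0, 6, 0, -4, 0, 4/5, …
f·g: L₀ = L_f ⊗_s L_g, ord ≤ 1·2.
∫: right-multiply L₀ by Dx.
L = 5·Dx - 2·Dx^2 + Dx^3  (order 3).
h: a_k = 0, 0, -6, -4, 1/2, 6/5, …
ICs: h(0) = 0, h′(0) = 0, h′′(0) = -12.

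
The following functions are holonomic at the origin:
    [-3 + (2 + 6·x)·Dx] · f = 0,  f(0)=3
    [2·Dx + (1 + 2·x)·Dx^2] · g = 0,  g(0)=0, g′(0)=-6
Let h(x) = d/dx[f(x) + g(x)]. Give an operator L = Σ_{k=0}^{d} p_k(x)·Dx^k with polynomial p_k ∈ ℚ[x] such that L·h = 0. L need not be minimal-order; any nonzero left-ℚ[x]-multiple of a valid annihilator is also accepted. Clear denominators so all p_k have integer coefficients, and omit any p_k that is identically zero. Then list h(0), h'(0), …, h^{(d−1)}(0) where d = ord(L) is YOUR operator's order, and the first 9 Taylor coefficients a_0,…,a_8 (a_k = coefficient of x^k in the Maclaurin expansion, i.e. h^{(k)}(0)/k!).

f: a_k = 3, 9/2, -27/8, 81/16, -1215/128, 5103/256, -45927/1024, 216513/2048, -8444007/32768, …
g: a_k = 0, -6, 6, -8, 12, -96/5, 32, -384/7, 96, …
f+g: L₀ = lclm(L_f,L_g), ord ≤ 1+2.
h=h₀': d/dx-closure on L₀ ⇒ L.
L = (-6 + 36·x) + (5 + 84·x + 180·x^2)·Dx + (2 + 22·x + 72·x^2 + 72·x^3)·Dx^2  (order 2).
h: a_k = -3/2, 21/4, -141/16, 321/32, 939/256, -39477/512, 729159/2048, -5298279/4096, 279317019/65536, …
ICs: h(0) = -3/2, h′(0) = 21/4.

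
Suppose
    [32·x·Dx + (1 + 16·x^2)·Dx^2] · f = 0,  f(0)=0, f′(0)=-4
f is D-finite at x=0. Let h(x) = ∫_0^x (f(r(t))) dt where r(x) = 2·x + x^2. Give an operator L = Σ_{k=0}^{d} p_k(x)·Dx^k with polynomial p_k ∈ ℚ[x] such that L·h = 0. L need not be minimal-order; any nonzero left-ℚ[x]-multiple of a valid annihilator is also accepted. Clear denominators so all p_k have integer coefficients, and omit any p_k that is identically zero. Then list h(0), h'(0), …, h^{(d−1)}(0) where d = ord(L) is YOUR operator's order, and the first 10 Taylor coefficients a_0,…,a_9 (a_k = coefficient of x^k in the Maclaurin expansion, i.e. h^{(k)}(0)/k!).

L = (-1 + 128·x + 256·x^2 + 192·x^3 + 48·x^4)·Dx^2 + (1 + x + 64·x^2 + 128·x^3 + 80·x^4 + 16·x^5)·Dx^3  (order 3).
h: a_k = 0, 0, -4, -4/3, 128/3, 256/5, -16064/15, -49088/21, 247808/7, 1040384/9, …
ICs: h(0) = 0, h′(0) = 0, h′′(0) = -8.

f: a_k = 0, -4, 0, 64/3, 0, -1024/5, 0, 16384/7, 0, -262144/9, …
f∘r: x↦r, Dx↦Dx/r' in L_f ⇒ L₀.
h=∫h₀ ⇒ L = L₀·Dx.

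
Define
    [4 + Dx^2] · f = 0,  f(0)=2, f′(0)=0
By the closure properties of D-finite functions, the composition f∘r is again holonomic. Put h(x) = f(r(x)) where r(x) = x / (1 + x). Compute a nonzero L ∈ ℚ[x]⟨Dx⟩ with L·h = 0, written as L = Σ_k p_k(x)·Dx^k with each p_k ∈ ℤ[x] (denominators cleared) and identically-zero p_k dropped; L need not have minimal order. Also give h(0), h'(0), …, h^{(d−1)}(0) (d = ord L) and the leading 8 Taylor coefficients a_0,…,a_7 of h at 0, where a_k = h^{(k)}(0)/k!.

L = 4 + (2 + 6·x + 6·x^2 + 2·x^3)·Dx + (1 + 4·x + 6·x^2 + 4·x^3 + x^4)·Dx^2  (order 2).
h: a_k = 2, 0, -4, 8, -32/3, 32/3, -308/45, -8/5, …
ICs: h(0) = 2, h′(0) = 0.

f: a_k = 2, 0, -4, 0, 4/3, 0, -8/45, 0, …
Change of var in L_f (x↦r) gives L₀.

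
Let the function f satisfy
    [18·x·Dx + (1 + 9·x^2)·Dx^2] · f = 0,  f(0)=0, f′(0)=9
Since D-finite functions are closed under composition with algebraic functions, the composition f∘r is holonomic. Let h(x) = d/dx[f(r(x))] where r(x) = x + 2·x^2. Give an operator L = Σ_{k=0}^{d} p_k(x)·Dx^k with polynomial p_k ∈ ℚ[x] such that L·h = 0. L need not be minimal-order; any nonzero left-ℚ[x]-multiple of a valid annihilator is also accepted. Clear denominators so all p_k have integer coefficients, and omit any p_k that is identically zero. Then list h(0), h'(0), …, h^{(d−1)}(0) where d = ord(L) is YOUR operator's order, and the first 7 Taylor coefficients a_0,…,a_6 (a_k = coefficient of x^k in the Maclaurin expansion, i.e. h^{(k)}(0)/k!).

f: a_k = 0, 9, 0, -27, 0, 729/5, 0, …
Change of var in L_f (x↦r) gives L₀.
Derive L from L₀ (diff closure).
L = (-4 + 18·x + 144·x^2 + 432·x^3 + 432·x^4) + (1 + 4·x + 9·x^2 + 72·x^3 + 180·x^4 + 144·x^5)·Dx  (order 1).
h: a_k = 9, 36, -81, -648, -891, 7452, 34263, …
ICs: h(0) = 9.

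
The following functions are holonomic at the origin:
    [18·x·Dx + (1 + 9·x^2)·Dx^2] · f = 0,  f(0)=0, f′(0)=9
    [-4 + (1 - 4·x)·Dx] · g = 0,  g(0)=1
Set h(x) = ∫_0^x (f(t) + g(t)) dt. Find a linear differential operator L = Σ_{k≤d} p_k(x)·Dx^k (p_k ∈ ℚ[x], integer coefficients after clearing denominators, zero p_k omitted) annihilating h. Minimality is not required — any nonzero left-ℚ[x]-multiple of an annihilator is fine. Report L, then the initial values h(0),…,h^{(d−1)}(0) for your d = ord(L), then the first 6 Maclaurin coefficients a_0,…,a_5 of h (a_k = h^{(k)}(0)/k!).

f: a_k = 0, 9, 0, -27, 0, 729/5, …
g: a_k = 1, 4, 16, 64, 256, 1024, …
Weyl lclm of L_f,L_g ⇒ L₀ (ord ≤ 3).
h=∫h₀ ⇒ L = L₀·Dx.
L = (72 - 1152·x - 1944·x^2)·Dx^2 + (-57 + 72·x - 765·x^2 - 1944·x^3)·Dx^3 + (4 - 7·x - 63·x^3 - 324·x^4)·Dx^4  (order 4).
h: a_k = 0, 1, 13/2, 16/3, 37/4, 256/5, …
ICs: h(0) = 0, h′(0) = 1, h′′(0) = 13, h′′′(0) = 32.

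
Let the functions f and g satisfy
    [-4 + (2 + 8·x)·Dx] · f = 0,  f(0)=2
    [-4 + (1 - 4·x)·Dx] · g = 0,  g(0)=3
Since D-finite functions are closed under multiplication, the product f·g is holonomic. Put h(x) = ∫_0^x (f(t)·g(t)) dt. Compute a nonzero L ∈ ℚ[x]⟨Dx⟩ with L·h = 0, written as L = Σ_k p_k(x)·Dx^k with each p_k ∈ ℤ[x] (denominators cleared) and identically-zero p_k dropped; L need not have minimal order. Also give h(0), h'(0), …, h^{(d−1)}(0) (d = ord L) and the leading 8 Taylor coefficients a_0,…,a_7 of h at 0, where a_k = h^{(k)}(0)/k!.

L = (6 + 8·x)·Dx + (-1 + 16·x^2)·Dx^2  (order 2).
h: a_k = 0, 6, 18, 44, 138, 2148/5, 1460, 34536/7, …
ICs: h(0) = 0, h′(0) = 6.

f: a_k = 2, 4, -4, 8, -20, 56, -168, 528, …
g: a_k = 3, 12, 48, 192, 768, 3072, 12288, 49152, …
f·g: L₀ = L_f ⊗_s L_g, ord ≤ 1·1.
Integrate: L := L₀·Dx.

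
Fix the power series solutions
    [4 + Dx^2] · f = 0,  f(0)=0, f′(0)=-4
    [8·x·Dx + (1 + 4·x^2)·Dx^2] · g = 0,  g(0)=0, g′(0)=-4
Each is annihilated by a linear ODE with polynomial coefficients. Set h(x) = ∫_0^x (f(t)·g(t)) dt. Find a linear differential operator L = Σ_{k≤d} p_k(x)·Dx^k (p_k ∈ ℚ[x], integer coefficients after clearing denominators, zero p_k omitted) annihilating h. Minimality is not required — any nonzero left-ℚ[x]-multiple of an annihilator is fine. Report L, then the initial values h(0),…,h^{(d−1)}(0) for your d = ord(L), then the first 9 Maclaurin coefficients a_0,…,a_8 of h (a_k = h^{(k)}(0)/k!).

L = (80 + 832·x^2 + 1408·x^4 + 2048·x^6 + 2048·x^8)·Dx + (96·x + 640·x^3 + 1536·x^5 + 2048·x^7)·Dx^2 + (24 + 256·x^2 + 576·x^4 + 1024·x^6 + 1024·x^8)·Dx^3 + (24·x + 160·x^3 + 384·x^5 + 512·x^7)·Dx^4 + (1 + 12·x^2 + 56·x^4 + 128·x^6 + 128·x^8)·Dx^5  (order 5).
h: a_k = 0, 0, 0, 16/3, 0, -32/5, 0, 608/63, 0, …
ICs: h(0) = 0, h′(0) = 0, h′′(0) = 0, h′′′(0) = 32, h′′′′(0) = 0.

f: a_k = 0, -4, 0, 8/3, 0, -8/15, 0, 16/315, 0, …
g: a_k = 0, -4, 0, 16/3, 0, -64/5, 0, 256/7, 0, …
Product ⇒ symmetric product L₀, ord ≤ 4.
∫: right-multiply L₀ by Dx.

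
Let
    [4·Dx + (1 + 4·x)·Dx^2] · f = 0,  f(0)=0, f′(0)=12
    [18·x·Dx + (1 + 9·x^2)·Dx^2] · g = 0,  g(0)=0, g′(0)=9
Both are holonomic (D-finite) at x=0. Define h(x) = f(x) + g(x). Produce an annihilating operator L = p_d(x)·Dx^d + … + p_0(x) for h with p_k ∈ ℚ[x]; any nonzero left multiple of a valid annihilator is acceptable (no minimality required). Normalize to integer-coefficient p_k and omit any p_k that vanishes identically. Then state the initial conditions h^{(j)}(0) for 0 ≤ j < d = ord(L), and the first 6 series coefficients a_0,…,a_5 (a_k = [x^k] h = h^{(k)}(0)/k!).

f: a_k = 0, 12, -24, 64, -192, 3072/5, …
g: a_k = 0, 9, 0, -27, 0, 729/5, …
h₀=f+g: left-lcm gives L₀, ord ≤ 4.
L = (-36 - 432·x + 972·x^2 + 1296·x^3)·Dx + (-25 - 72·x - 189·x^2 + 1944·x^3 + 2592·x^4)·Dx^2 + (-2 + x + 36·x^2 + 81·x^3 + 486·x^4 + 648·x^5)·Dx^3  (order 3).
h: a_k = 0, 21, -24, 37, -192, 3801/5, …
ICs: h(0) = 0, h′(0) = 21, h′′(0) = -48.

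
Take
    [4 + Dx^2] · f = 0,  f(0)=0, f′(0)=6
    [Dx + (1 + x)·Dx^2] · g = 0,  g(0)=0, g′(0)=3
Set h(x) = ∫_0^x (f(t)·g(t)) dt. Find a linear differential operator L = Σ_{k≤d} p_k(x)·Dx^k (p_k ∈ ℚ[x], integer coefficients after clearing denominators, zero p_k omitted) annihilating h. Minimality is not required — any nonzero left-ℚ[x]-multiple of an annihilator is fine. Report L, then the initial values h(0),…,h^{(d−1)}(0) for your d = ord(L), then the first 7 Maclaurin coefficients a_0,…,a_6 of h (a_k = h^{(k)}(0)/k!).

L = (168 + 864·x + 1456·x^2 + 1024·x^3 + 256·x^4)·Dx + (112 + 368·x + 384·x^2 + 128·x^3)·Dx^2 + (102 + 464·x + 744·x^2 + 512·x^3 + 128·x^4)·Dx^3 + (28 + 92·x + 96·x^2 + 32·x^3)·Dx^4 + (15 + 62·x + 95·x^2 + 64·x^3 + 16·x^4)·Dx^5  (order 5).
h: a_k = 0, 0, 0, 6, -9/4, -6/5, 1/4, …
ICs: h(0) = 0, h′(0) = 0, h′′(0) = 0, h′′′(0) = 36, h′′′′(0) = -54.

f: a_k = 0, 6, 0, -4, 0, 4/5, 0, …
g: a_k = 0, 3, -3/2, 1, -3/4, 3/5, -1/2, …
Sym-product of L_f,L_g gives L₀ (≤ ord 4).
h=∫₀ˣh₀: take L = L₀·Dx.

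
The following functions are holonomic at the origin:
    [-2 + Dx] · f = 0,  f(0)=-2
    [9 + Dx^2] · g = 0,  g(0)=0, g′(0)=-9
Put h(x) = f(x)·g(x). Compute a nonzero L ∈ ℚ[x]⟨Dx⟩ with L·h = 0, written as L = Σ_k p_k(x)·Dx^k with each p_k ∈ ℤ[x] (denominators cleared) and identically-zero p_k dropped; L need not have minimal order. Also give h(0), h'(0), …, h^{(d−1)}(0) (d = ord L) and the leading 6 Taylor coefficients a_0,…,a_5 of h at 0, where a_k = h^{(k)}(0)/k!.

L = 13 - 4·Dx + Dx^2  (order 2).
h: a_k = 0, 18, 36, 9, -30, -597/20, …
ICs: h(0) = 0, h′(0) = 18.

f: a_k = -2, -4, -4, -8/3, -4/3, -8/15, …
g: a_k = 0, -9, 0, 27/2, 0, -243/40, …
L₀ := L_f ⊗_s L_g (sym. prod.), ord ≤ 2.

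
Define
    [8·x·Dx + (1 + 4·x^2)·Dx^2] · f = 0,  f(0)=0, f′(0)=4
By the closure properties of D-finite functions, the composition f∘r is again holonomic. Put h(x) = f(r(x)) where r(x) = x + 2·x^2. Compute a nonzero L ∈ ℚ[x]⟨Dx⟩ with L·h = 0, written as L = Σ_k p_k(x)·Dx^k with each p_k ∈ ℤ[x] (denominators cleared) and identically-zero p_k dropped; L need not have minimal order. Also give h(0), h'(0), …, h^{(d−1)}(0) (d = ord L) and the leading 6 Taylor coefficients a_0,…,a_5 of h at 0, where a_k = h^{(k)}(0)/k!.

f: a_k = 0, 4, 0, -16/3, 0, 64/5, …
f∘r: x↦r, Dx↦Dx/r' in L_f ⇒ L₀.
L = (-4 + 8·x + 64·x^2 + 192·x^3 + 192·x^4)·Dx + (1 + 4·x + 4·x^2 + 32·x^3 + 80·x^4 + 64·x^5)·Dx^2  (order 2).
h: a_k = 0, 4, 8, -16/3, -32, -256/5, …
ICs: h(0) = 0, h′(0) = 4.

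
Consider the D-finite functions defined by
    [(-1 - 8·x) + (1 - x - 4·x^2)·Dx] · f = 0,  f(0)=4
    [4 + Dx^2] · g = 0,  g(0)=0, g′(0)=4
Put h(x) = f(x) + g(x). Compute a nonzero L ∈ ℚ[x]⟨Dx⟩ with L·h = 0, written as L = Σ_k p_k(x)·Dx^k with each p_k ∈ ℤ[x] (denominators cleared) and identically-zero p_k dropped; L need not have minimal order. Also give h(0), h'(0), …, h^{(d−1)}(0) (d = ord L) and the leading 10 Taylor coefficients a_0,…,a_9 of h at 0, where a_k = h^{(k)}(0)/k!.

L = (116 + 1008·x + 968·x^2 + 2688·x^3 + 640·x^4 + 1024·x^5) + (-28 - 4·x + 8·x^2 + 200·x^3 + 480·x^4 + 384·x^5 + 512·x^6)·Dx + (29 + 252·x + 242·x^2 + 672·x^3 + 160·x^4 + 256·x^5)·Dx^2 + (-7 - x + 2·x^2 + 50·x^3 + 120·x^4 + 96·x^5 + 128·x^6)·Dx^3  (order 3).
h: a_k = 4, 8, 20, 100/3, 116, 3908/15, 724, 555644/315, 4660, 33214868/2835, …
ICs: h(0) = 4, h′(0) = 8, h′′(0) = 40.

f: a_k = 4, 4, 20, 36, 116, 260, 724, 1764, 4660, 11716, …
g: a_k = 0, 4, 0, -8/3, 0, 8/15, 0, -16/315, 0, 8/2835, …
Sum ⇒ L₀ = lclm(L_f,L_g) in ℚ(x)⟨Dx⟩.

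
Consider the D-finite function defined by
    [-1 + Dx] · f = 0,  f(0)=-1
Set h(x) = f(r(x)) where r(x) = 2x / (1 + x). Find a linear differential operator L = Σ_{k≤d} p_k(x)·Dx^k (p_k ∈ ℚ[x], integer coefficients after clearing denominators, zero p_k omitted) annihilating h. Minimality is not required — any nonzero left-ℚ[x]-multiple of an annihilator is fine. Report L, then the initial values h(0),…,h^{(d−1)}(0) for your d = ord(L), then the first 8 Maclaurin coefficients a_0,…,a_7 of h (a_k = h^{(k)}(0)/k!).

L = -2 + (1 + 2·x + x^2)·Dx  (order 1).
h: a_k = -1, -2, 0, 2/3, -2/3, 2/5, -4/45, -10/63, …
ICs: h(0) = -1.

f: a_k = -1, -1, -1/2, -1/6, -1/24, -1/120, -1/720, -1/5040, …
Substitute x→r, Dx→(1/r')Dx; clear ⇒ L₀.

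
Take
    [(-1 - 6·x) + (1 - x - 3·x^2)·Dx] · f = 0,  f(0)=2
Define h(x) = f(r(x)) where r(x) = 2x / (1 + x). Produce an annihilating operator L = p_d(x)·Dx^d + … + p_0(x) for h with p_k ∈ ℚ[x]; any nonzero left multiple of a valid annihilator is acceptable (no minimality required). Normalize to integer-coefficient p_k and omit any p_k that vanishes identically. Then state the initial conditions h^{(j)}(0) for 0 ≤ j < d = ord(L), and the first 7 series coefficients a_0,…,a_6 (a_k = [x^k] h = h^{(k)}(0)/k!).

L = (2 + 26·x) + (-1 - x + 13·x^2 + 13·x^3)·Dx  (order 1).
h: a_k = 2, 4, 28, 52, 364, 676, 4732, …
ICs: h(0) = 2.

f: a_k = 2, 2, 8, 14, 38, 80, 194, …
h₀=f(r): pull back L_f along r ⇒ L₀.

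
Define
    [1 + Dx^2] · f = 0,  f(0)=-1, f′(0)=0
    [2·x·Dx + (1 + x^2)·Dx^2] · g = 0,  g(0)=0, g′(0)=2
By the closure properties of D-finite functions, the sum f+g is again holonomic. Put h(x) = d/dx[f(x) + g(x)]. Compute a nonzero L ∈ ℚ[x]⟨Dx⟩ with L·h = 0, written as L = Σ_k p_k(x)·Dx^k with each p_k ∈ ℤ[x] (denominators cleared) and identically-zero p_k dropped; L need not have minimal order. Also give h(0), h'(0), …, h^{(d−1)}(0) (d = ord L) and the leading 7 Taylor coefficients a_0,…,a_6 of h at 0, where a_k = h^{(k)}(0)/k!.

f: a_k = -1, 0, 1/2, 0, -1/24, 0, 1/720, …
g: a_k = 0, 2, 0, -2/3, 0, 2/5, 0, …
L₀ := lclm(L_f,L_g); ord L₀ ≤ 2+2.
Differentiate: ansatz ord ≤ ord L₀ ⇒ L.
L = (-22·x + 28·x^3 + 2·x^5) + (-1 + 7·x^2 + 9·x^4 + x^6)·Dx + (-22·x + 28·x^3 + 2·x^5)·Dx^2 + (-1 + 7·x^2 + 9·x^4 + x^6)·Dx^3  (order 3).
h: a_k = 2, 1, -2, -1/6, 2, 1/120, -2, …
ICs: h(0) = 2, h′(0) = 1, h′′(0) = -4.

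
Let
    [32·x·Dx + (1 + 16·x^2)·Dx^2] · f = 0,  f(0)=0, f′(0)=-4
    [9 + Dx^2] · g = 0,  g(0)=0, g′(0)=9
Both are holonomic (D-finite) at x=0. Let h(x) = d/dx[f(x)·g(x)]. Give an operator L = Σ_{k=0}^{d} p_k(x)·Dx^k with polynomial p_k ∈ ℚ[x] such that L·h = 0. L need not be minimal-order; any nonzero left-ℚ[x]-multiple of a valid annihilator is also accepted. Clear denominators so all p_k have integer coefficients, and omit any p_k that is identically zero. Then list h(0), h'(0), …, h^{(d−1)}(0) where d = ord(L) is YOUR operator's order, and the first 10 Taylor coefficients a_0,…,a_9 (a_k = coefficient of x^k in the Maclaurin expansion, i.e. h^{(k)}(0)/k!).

f: a_k = 0, -4, 0, 64/3, 0, -1024/5, 0, 16384/7, 0, -262144/9, …
g: a_k = 0, 9, 0, -27/2, 0, 243/40, 0, -729/560, 0, 729/4480, …
Product ⇒ symmetric product L₀, ord ≤ 4.
Differentiate: ansatz ord ≤ ord L₀ ⇒ L.
L = (2922993 + 113986656·x^2 + 3239661312·x^4 + 5952061440·x^6 + 4156489728·x^8 - 7644119040·x^10 + 110075314176·x^12) + (1760832·x + 128480256·x^3 + 1888911360·x^5 + 5308416000·x^7 + 15288238080·x^9 + 48922361856·x^11)·Dx + (341202 + 13887168·x^2 + 389230080·x^4 + 940474368·x^6 + 1603141632·x^8 + 3737124864·x^10 + 24461180928·x^12)·Dx^2 + (195648·x + 14275584·x^3 + 209879040·x^5 + 589824000·x^7 + 1698693120·x^9 + 5435817984·x^11)·Dx^3 + (1825 + 135776·x^2 + 3251968·x^4 + 31014912·x^6 + 126812160·x^8 + 509607936·x^10 + 1358954496·x^12)·Dx^4  (order 4).
h: a_k = 0, -72, 0, 984, 0, -12933, 0, 191718, 0, -1652080061/560, …
ICs: h(0) = 0, h′(0) = -72, h′′(0) = 0, h′′′(0) = 5904.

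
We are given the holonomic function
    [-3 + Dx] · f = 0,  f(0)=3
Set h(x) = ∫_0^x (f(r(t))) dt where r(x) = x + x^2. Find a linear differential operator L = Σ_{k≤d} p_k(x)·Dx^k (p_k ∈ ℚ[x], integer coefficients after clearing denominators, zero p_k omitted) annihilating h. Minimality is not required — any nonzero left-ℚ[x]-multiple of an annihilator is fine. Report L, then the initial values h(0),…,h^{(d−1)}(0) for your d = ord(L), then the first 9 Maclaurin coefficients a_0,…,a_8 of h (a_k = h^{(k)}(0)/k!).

f: a_k = 3, 9, 27/2, 27/2, 81/8, 243/40, 243/80, 729/560, 2187/4480, …
Substitute x→r, Dx→(1/r')Dx; clear ⇒ L₀.
h=∫₀ˣh₀: take L = L₀·Dx.
L = (-3 - 6·x)·Dx + Dx^2  (order 2).
h: a_k = 0, 3, 9/2, 15/2, 81/8, 513/40, 1161/80, 8613/560, 13527/896, …
ICs: h(0) = 0, h′(0) = 3.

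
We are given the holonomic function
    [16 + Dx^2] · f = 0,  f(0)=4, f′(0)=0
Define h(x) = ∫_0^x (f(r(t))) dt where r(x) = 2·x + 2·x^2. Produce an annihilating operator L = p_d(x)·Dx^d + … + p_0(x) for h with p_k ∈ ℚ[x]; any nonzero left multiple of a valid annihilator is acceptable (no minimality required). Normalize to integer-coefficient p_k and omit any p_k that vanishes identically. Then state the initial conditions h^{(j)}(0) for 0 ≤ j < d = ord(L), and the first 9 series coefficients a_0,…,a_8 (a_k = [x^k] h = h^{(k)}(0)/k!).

f: a_k = 4, 0, -32, 0, 128/3, 0, -1024/45, 0, 2048/315, …
L₀ from L_f via x↦r, Dx↦r'^{-1}Dx.
∫: right-multiply L₀ by Dx.
L = (64 + 384·x + 768·x^2 + 512·x^3)·Dx - 2·Dx^2 + (1 + 2·x)·Dx^3  (order 3).
h: a_k = 0, 4, 0, -128/3, -64, 1664/15, 4096/9, 118784/315, -11264/15, …
ICs: h(0) = 0, h′(0) = 4, h′′(0) = 0.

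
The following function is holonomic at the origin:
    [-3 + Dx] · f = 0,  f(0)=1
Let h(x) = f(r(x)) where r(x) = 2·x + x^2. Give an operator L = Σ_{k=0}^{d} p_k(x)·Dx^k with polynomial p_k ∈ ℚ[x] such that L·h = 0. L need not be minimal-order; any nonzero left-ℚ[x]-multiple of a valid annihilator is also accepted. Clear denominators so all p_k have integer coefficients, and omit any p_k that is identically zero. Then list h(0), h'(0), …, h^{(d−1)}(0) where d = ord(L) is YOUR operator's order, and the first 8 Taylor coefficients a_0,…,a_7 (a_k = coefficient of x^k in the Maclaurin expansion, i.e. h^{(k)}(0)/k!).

L = (-6 - 6·x) + Dx  (order 1).
h: a_k = 1, 6, 21, 54, 225/2, 999/5, 3123/10, 15363/35, …
ICs: h(0) = 1.

f: a_k = 1, 3, 9/2, 9/2, 27/8, 81/40, 81/80, 243/560, …
L₀ from L_f via x↦r, Dx↦r'^{-1}Dx.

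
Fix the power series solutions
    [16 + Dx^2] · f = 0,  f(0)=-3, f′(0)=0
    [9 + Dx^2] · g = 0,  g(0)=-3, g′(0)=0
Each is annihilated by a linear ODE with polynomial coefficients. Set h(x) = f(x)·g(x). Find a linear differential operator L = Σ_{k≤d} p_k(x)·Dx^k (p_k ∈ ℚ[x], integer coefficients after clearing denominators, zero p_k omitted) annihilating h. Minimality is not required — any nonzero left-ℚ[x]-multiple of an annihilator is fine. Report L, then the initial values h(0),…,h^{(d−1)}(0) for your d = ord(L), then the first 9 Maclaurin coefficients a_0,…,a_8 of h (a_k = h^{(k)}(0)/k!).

L = 49 + 50·Dx^2 + Dx^4  (order 4).
h: a_k = 9, 0, -225/2, 0, 3603/8, 0, -11765/16, 0, 2882401/4480, …
ICs: h(0) = 9, h′(0) = 0, h′′(0) = -225, h′′′(0) = 0.

f: a_k = -3, 0, 24, 0, -32, 0, 256/15, 0, -512/105, …
g: a_k = -3, 0, 27/2, 0, -81/8, 0, 243/80, 0, -2187/4480, …
f·g: L₀ = L_f ⊗_s L_g, ord ≤ 2·2.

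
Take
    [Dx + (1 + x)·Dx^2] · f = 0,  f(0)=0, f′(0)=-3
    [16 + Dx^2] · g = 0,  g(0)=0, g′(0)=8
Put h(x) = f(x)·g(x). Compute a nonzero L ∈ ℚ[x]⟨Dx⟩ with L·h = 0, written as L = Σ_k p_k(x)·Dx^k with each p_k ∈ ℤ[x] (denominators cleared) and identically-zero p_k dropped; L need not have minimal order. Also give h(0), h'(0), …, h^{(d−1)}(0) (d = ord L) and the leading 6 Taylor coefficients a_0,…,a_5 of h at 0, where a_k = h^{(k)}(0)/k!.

f: a_k = 0, -3, 3/2, -1, 3/4, -3/5, …
g: a_k = 0, 8, 0, -64/3, 0, 256/15, …
h₀=f·g: eliminate ⇒ L₀, order ≤ 2·2.
L = (15072 + 62976·x + 97024·x^2 + 65536·x^3 + 16384·x^4) + (1984 + 6080·x + 6144·x^2 + 2048·x^3)·Dx + (1950 + 8000·x + 12192·x^2 + 8192·x^3 + 2048·x^4)·Dx^2 + (124 + 380·x + 384·x^2 + 128·x^3)·Dx^3 + (63 + 254·x + 383·x^2 + 256·x^3 + 64·x^4)·Dx^4  (order 4).
h: a_k = 0, 0, -24, 12, 56, -26, …
ICs: h(0) = 0, h′(0) = 0, h′′(0) = -48, h′′′(0) = 72.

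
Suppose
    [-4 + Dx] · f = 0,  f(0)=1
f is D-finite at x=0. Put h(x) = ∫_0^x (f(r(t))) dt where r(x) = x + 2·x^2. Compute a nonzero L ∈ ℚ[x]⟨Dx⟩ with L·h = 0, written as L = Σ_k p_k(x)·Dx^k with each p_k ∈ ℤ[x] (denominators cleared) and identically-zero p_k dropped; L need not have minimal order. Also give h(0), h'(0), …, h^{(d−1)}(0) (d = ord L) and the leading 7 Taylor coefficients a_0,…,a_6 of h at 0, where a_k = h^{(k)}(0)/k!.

f: a_k = 1, 4, 8, 32/3, 32/3, 128/15, 256/45, …
Substitute x→r, Dx→(1/r')Dx; clear ⇒ L₀.
h=∫h₀ ⇒ L = L₀·Dx.
L = (-4 - 16·x)·Dx + Dx^2  (order 2).
h: a_k = 0, 1, 2, 16/3, 32/3, 64/3, 1664/45, …
ICs: h(0) = 0, h′(0) = 1.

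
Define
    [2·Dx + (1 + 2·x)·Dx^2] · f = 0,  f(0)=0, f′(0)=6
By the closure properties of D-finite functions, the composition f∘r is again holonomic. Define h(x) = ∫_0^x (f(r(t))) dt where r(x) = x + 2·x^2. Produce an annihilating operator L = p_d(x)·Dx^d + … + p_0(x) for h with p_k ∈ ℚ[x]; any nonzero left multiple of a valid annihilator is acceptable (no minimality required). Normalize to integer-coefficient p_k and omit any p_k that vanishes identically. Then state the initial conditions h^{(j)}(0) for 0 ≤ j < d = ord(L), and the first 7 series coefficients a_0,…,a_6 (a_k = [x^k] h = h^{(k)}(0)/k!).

f: a_k = 0, 6, -6, 8, -12, 96/5, -32, …
Substitute x→r, Dx→(1/r')Dx; clear ⇒ L₀.
h=∫h₀ ⇒ L = L₀·Dx.
L = (-2 + 8·x + 16·x^2)·Dx^2 + (1 + 6·x + 12·x^2 + 16·x^3)·Dx^3  (order 3).
h: a_k = 0, 0, 3, 2, -4, 12/5, 16/5, …
ICs: h(0) = 0, h′(0) = 0, h′′(0) = 6.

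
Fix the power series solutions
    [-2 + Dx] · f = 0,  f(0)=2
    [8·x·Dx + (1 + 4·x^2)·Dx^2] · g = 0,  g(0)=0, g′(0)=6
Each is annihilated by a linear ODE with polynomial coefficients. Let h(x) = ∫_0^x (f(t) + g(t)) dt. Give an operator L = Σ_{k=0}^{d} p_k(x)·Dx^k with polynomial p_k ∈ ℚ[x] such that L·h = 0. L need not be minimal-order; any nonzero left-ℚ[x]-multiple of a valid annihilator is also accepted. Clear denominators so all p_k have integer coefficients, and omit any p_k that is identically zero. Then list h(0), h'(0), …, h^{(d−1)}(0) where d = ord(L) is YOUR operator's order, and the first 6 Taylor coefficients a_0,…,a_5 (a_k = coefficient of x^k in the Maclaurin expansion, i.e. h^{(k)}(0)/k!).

L = (8 - 32·x - 32·x^2)·Dx^2 + (-6 + 12·x + 8·x^2 - 16·x^3)·Dx^3 + (1 + 2·x + 4·x^2 + 8·x^3)·Dx^4  (order 4).
h: a_k = 0, 2, 5, 4/3, -4/3, 4/15, …
ICs: h(0) = 0, h′(0) = 2, h′′(0) = 10, h′′′(0) = 8.

f: a_k = 2, 4, 4, 8/3, 4/3, 8/15, …
g: a_k = 0, 6, 0, -8, 0, 96/5, …
Weyl lclm of L_f,L_g ⇒ L₀ (ord ≤ 3).
∫: right-multiply L₀ by Dx.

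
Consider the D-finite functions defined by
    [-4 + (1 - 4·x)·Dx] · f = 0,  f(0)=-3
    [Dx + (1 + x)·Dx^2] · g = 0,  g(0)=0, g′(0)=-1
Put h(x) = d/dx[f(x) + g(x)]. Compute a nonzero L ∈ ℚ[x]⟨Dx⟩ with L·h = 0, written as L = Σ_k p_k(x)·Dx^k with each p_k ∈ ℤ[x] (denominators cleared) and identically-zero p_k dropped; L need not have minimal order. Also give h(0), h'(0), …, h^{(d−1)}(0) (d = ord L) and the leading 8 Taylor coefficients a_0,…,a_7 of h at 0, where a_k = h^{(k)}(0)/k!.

f: a_k = -3, -12, -48, -192, -768, -3072, -12288, -49152, …
g: a_k = 0, -1, 1/2, -1/3, 1/4, -1/5, 1/6, -1/7, …
L₀ := lclm(L_f,L_g); ord L₀ ≤ 1+2.
h₀' ⇒ L via d/dx closure of L₀.
L = (112 + 32·x) + (94 + 208·x + 64·x^2)·Dx + (-9 + 23·x + 48·x^2 + 16·x^3)·Dx^2  (order 2).
h: a_k = -13, -95, -577, -3071, -15361, -73727, -344065, -1572863, …
ICs: h(0) = -13, h′(0) = -95.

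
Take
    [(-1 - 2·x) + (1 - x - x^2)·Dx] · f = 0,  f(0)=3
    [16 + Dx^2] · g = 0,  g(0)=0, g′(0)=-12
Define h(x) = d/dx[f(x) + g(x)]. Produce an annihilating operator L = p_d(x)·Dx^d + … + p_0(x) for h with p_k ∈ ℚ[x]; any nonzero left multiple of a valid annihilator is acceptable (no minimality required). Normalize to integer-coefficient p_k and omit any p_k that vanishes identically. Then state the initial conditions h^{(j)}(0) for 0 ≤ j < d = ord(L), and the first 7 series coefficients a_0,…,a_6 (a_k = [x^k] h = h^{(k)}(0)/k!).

f: a_k = 3, 3, 6, 9, 15, 24, 39, …
g: a_k = 0, -12, 0, 32, 0, -128/5, 0, …
f+g: L₀ = lclm(L_f,L_g), ord ≤ 1+2.
Differentiate: ansatz ord ≤ ord L₀ ⇒ L.
L = (1472 + 2624·x + 2560·x^2 + 640·x^3 + 2240·x^4 + 2304·x^5 + 768·x^6) + (-272 - 112·x + 1008·x^2 - 160·x^3 - 800·x^4 + 576·x^5 + 896·x^6 + 256·x^7)·Dx + (92 + 164·x + 160·x^2 + 40·x^3 + 140·x^4 + 144·x^5 + 48·x^6)·Dx^2 + (-17 - 7·x + 63·x^2 - 10·x^3 - 50·x^4 + 36·x^5 + 56·x^6 + 16·x^7)·Dx^3  (order 3).
h: a_k = -9, 12, 123, 60, -8, 234, 7639/15, …
ICs: h(0) = -9, h′(0) = 12, h′′(0) = 246.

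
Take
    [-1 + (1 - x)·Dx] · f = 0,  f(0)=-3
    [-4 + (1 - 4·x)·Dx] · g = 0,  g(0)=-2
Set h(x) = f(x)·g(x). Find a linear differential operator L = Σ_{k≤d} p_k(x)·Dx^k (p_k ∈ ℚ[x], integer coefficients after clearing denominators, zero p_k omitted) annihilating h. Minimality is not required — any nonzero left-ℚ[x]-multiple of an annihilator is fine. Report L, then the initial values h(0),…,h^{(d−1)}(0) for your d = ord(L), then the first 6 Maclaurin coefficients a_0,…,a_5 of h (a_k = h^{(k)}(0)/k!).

L = (-5 + 8·x) + (1 - 5·x + 4·x^2)·Dx  (order 1).
h: a_k = 6, 30, 126, 510, 2046, 8190, …
ICs: h(0) = 6.

f: a_k = -3, -3, -3, -3, -3, -3, …
g: a_k = -2, -8, -32, -128, -512, -2048, …
Sym-product of L_f,L_g gives L₀ (≤ ord 1).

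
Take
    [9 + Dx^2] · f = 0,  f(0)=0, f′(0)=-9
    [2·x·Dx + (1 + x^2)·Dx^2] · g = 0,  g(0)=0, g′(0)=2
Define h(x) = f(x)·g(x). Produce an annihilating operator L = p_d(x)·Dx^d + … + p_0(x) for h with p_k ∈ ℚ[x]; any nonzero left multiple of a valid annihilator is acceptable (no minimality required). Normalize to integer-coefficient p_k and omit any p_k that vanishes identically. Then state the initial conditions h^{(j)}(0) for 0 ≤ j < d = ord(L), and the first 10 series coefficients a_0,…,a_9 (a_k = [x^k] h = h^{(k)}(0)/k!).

f: a_k = 0, -9, 0, 27/2, 0, -243/40, 0, 729/560, 0, -729/4480, …
g: a_k = 0, 2, 0, -2/3, 0, 2/5, 0, -2/7, 0, 2/9, …
f·g: L₀ = L_f ⊗_s L_g, ord ≤ 2·2.
L = (1170 + 3834·x^2 + 4779·x^4 + 2916·x^6 + 729·x^8) + (396·x + 1044·x^3 + 972·x^5 + 324·x^7)·Dx + (220 + 768·x^2 + 1026·x^4 + 648·x^6 + 162·x^8)·Dx^2 + (44·x + 116·x^3 + 108·x^5 + 36·x^7)·Dx^3 + (10 + 38·x^2 + 55·x^4 + 36·x^6 + 9·x^8)·Dx^4  (order 4).
h: a_k = 0, 0, -18, 0, 33, 0, -99/4, 0, 117/8, 0, …
ICs: h(0) = 0, h′(0) = 0, h′′(0) = -36, h′′′(0) = 0.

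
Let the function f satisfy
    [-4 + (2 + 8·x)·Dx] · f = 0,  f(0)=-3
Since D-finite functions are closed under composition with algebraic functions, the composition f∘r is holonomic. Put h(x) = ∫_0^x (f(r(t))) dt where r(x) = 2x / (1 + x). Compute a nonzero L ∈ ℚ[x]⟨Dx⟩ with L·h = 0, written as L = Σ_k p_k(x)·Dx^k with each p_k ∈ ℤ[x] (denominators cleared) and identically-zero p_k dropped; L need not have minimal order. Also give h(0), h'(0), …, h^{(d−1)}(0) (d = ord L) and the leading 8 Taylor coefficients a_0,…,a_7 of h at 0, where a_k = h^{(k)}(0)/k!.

L = -4·Dx + (1 + 10·x + 9·x^2)·Dx^2  (order 2).
h: a_k = 0, -3, -6, 12, -39, 852/5, -882, 35460/7, …
ICs: h(0) = 0, h′(0) = -3.

f: a_k = -3, -6, 6, -12, 30, -84, 252, -792, …
f∘r: x↦r, Dx↦Dx/r' in L_f ⇒ L₀.
h=∫₀ˣh₀: take L = L₀·Dx.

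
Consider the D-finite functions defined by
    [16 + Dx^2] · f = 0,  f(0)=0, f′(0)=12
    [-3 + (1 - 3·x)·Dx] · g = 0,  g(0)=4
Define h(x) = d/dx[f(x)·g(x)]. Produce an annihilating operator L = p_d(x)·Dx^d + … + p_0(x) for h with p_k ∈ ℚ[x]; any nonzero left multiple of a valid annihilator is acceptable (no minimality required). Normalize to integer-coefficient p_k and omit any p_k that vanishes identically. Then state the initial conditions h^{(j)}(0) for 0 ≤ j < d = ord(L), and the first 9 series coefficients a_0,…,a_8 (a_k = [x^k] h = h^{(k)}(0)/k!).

L = (-2 - 96·x + 144·x^2) + (-6 + 18·x)·Dx + (1 - 6·x + 9·x^2)·Dx^2  (order 2).
h: a_k = 48, 288, 912, 3648, 14192, 255456/5, 2678192/15, 21425536/35, 216941744/105, …
ICs: h(0) = 48, h′(0) = 288.

f: a_k = 0, 12, 0, -32, 0, 128/5, 0, -1024/105, 0, …
g: a_k = 4, 12, 36, 108, 324, 972, 2916, 8748, 26244, …
Sym-product of L_f,L_g gives L₀ (≤ ord 2).
h₀' ⇒ L via d/dx closure of L₀.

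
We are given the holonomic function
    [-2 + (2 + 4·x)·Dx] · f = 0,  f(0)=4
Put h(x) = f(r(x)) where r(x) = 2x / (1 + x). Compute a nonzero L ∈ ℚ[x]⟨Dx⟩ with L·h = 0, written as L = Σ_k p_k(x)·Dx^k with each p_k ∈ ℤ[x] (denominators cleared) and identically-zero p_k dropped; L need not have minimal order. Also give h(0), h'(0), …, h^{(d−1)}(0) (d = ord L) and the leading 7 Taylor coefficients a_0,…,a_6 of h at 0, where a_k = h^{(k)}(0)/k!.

f: a_k = 4, 4, -2, 2, -5/2, 7/2, -21/4, …
Substitute x→r, Dx→(1/r')Dx; clear ⇒ L₀.
L = -2 + (1 + 6·x + 5·x^2)·Dx  (order 1).
h: a_k = 4, 8, -16, 40, -120, 408, -1504, …
ICs: h(0) = 4.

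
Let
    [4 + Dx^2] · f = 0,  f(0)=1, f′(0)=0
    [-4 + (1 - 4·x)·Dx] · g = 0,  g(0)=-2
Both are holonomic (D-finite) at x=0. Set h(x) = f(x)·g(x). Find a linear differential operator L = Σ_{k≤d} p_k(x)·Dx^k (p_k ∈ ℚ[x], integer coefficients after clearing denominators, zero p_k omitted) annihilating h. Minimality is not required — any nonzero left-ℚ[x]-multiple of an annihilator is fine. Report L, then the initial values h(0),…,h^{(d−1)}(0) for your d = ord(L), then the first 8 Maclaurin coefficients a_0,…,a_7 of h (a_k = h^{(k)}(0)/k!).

L = (-4 + 16·x) + 8·Dx + (-1 + 4·x)·Dx^2  (order 2).
h: a_k = -2, -8, -28, -112, -1348/3, -5392/3, -323512/45, -1294048/45, …
ICs: h(0) = -2, h′(0) = -8.

f: a_k = 1, 0, -2, 0, 2/3, 0, -4/45, 0, …
g: a_k = -2, -8, -32, -128, -512, -2048, -8192, -32768, …
h₀=f·g: eliminate ⇒ L₀, order ≤ 2·1.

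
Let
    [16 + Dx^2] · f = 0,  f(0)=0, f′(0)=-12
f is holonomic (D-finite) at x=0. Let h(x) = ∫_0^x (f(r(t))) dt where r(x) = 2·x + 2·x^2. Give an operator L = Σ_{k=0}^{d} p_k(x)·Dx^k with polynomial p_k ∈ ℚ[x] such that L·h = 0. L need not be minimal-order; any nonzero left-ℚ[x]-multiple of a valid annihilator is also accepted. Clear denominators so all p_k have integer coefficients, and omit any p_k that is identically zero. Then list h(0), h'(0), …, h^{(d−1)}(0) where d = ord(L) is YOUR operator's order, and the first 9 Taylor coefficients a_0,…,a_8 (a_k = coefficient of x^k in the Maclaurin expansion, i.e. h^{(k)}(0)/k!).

f: a_k = 0, -12, 0, 32, 0, -128/5, 0, 1024/105, 0, …
Substitute x→r, Dx→(1/r')Dx; clear ⇒ L₀.
Integrate: L := L₀·Dx.
L = (64 + 384·x + 768·x^2 + 512·x^3)·Dx - 2·Dx^2 + (1 + 2·x)·Dx^3  (order 3).
h: a_k = 0, 0, -12, -8, 64, 768/5, -128/15, -3840/7, -91136/105, …
ICs: h(0) = 0, h′(0) = 0, h′′(0) = -24.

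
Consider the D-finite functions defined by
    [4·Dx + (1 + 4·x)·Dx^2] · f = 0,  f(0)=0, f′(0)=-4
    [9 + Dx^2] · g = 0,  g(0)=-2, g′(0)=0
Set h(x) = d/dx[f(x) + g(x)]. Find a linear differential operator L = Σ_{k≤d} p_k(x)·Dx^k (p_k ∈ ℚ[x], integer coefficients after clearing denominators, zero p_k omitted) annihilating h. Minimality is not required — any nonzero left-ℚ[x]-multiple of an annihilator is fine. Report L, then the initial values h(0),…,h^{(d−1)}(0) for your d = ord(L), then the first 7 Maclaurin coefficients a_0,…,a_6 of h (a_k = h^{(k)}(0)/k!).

f: a_k = 0, -4, 8, -64/3, 64, -1024/5, 2048/3, …
g: a_k = -2, 0, 9, 0, -27/4, 0, 81/40, …
h₀=f+g: left-lcm gives L₀, ord ≤ 4.
Differentiate: ansatz ord ≤ ord L₀ ⇒ L.
L = (3780 + 2592·x + 5184·x^2) + (369 + 2124·x + 3888·x^2 + 5184·x^3)·Dx + (420 + 288·x + 576·x^2)·Dx^2 + (41 + 236·x + 432·x^2 + 576·x^3)·Dx^3  (order 3).
h: a_k = -4, 34, -64, 229, -1024, 82163/20, -16384, …
ICs: h(0) = -4, h′(0) = 34, h′′(0) = -128.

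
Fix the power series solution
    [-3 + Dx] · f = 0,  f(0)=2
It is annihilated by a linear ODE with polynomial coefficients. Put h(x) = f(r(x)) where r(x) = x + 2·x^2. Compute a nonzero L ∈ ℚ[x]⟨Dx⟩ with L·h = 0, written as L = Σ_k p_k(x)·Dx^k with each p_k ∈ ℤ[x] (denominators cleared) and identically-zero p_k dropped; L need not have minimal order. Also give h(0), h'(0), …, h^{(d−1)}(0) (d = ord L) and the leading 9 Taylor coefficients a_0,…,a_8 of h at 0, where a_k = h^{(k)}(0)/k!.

L = (-3 - 12·x) + Dx  (order 1).
h: a_k = 2, 6, 21, 45, 387/4, 3321/20, 11061/40, 112887/280, 253557/448, …
ICs: h(0) = 2.

f: a_k = 2, 6, 9, 9, 27/4, 81/20, 81/40, 243/280, 729/2240, …
h₀=f(r): pull back L_f along r ⇒ L₀.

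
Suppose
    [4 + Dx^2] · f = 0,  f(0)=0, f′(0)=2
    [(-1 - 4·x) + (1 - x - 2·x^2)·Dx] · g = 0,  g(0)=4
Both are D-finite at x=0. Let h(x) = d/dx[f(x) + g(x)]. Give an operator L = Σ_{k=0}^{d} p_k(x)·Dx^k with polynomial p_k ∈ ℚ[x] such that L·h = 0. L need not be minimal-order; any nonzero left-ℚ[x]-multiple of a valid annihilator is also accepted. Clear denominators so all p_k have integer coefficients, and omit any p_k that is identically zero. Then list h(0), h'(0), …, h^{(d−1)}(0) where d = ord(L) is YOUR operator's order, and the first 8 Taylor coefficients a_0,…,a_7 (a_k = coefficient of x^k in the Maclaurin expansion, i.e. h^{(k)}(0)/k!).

f: a_k = 0, 2, 0, -4/3, 0, 4/15, 0, -8/315, …
g: a_k = 4, 4, 12, 20, 44, 84, 172, 340, …
Sum ⇒ L₀ = lclm(L_f,L_g) in ℚ(x)⟨Dx⟩.
Differentiate: ansatz ord ≤ ord L₀ ⇒ L.
L = (576 + 2400·x + 5616·x^2 + 3360·x^3 + 3840·x^4 + 1152·x^5 + 768·x^6) + (-68 - 236·x + 240·x^2 + 488·x^3 + 560·x^4 + 672·x^5 + 448·x^6 + 256·x^7)·Dx + (144 + 600·x + 1404·x^2 + 840·x^3 + 960·x^4 + 288·x^5 + 192·x^6)·Dx^2 + (-17 - 59·x + 60·x^2 + 122·x^3 + 140·x^4 + 168·x^5 + 112·x^6 + 64·x^7)·Dx^3  (order 3).
h: a_k = 6, 24, 56, 176, 1264/3, 1032, 107092/45, 5472, …
ICs: h(0) = 6, h′(0) = 24, h′′(0) = 112.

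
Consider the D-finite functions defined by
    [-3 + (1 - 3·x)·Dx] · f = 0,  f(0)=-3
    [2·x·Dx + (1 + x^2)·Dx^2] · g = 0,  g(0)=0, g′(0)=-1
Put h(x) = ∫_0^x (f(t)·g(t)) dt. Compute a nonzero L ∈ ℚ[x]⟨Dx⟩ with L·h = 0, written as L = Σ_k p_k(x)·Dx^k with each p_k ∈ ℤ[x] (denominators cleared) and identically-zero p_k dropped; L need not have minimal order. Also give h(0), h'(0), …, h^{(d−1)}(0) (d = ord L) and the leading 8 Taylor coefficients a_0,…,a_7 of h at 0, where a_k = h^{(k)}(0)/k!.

f: a_k = -3, -9, -27, -81, -243, -729, -2187, -6561, …
g: a_k = 0, -1, 0, 1/3, 0, -1/5, 0, 1/7, …
h₀=f·g: eliminate ⇒ L₀, order ≤ 1·2.
h=∫₀ˣh₀: take L = L₀·Dx.
L = 6·x·Dx + (6 - 2·x + 12·x^2)·Dx^2 + (-1 + 3·x - x^2 + 3·x^3)·Dx^3  (order 3).
h: a_k = 0, 0, 3/2, 3, 13/2, 78/5, 391/10, 3519/35, …
ICs: h(0) = 0, h′(0) = 0, h′′(0) = 3.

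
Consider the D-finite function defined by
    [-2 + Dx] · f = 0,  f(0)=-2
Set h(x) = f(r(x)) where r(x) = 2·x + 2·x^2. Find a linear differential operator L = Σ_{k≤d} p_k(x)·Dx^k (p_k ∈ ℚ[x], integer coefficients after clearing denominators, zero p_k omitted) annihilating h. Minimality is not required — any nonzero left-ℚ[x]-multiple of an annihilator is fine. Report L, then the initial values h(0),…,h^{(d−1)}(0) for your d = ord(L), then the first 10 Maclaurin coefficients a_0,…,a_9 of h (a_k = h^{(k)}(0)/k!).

L = (-4 - 8·x) + Dx  (order 1).
h: a_k = -2, -8, -24, -160/3, -304/3, -832/5, -11072/45, -104192/315, -2880/7, -1351936/2835, …
ICs: h(0) = -2.

f: a_k = -2, -4, -4, -8/3, -4/3, -8/15, -8/45, -16/315, -4/315, -8/2835, …
Change of var in L_f (x↦r) gives L₀.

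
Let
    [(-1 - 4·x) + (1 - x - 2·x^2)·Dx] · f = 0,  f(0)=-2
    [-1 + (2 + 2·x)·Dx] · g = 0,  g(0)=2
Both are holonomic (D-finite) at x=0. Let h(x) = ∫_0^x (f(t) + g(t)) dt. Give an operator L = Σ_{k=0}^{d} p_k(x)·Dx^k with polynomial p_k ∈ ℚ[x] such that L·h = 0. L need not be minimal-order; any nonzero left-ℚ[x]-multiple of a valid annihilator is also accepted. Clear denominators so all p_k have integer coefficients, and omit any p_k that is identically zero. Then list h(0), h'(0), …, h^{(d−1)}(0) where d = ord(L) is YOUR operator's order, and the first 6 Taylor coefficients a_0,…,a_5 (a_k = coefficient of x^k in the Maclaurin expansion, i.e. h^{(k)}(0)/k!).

f: a_k = -2, -2, -6, -10, -22, -42, …
g: a_k = 2, 1, -1/4, 1/8, -5/64, 7/128, …
h₀=f+g: left-lcm gives L₀, ord ≤ 2.
∫: right-multiply L₀ by Dx.
L = (-13 - 26·x - 40·x^2)·Dx + (25 + 69·x + 144·x^2 + 100·x^3)·Dx^2 + (-2 - 20·x + 6·x^2 + 64·x^3 + 40·x^4)·Dx^3  (order 3).
h: a_k = 0, 0, -1/2, -25/12, -79/32, -1413/320, …
ICs: h(0) = 0, h′(0) = 0, h′′(0) = -1.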